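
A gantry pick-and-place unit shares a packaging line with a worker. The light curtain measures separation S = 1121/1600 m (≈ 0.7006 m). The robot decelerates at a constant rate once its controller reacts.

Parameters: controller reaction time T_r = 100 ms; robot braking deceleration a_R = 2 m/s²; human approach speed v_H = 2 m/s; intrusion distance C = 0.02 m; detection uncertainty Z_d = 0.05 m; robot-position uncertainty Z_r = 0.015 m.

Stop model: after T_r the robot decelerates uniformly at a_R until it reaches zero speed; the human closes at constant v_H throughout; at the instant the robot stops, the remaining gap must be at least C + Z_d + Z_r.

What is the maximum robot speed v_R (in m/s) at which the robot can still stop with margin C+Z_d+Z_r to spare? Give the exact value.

v_R_max = 7/20 m/s = 0.3500 m/s

collect terms ⇒ (1/4)·v_R² + (11/10)·v_R + (-133/320) = 0
  disc = (11/10)² − 4·(1/4)·(-133/320) = 2601/1600 ; √disc = 51/40
  v_R = (−(11/10) + 51/40) / (2·(1/4)) = 7/20 m/s
check:
stop time T_s = (7/20)/2 = 0.1750 s
robot covers v_R·T_r = 0.3500·0.1000 = 0.0350 m before braking
braking distance = 0.3500²/(2·2.0000) = 0.0306 m
person approaches 2.0000·(0.1000+0.1750) = 0.5500 m
residual clearance needed = 0.0200+0.0500+0.0150 = 0.0850 m
sum ≈ 0.0350+0.0306+0.5500+0.0850 ≈ 0.7006 m = S ✓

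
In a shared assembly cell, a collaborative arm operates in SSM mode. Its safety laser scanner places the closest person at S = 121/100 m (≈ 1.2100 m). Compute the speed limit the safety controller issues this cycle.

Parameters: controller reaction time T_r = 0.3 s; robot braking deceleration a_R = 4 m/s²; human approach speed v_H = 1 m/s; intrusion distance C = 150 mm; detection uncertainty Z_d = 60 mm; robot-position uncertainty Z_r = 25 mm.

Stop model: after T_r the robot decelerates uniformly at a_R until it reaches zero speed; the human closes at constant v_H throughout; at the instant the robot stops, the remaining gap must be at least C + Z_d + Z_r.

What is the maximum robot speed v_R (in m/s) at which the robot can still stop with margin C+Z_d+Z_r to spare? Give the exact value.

v_R_max = 1 m/s = 1.0000 m/s

collect terms ⇒ (1/8)·v_R² + (11/20)·v_R + (-27/40) = 0
  disc = (11/20)² − 4·(1/8)·(-27/40) = 16/25 ; √disc = 4/5
  v_R = (−(11/20) + 4/5) / (2·(1/8)) = 1 m/s
check:
braking lasts T_s = 1/4 = 0.2500 s
reaction-phase robot travel = 1.0000·0.3000 = 0.3000 m
robot under decel: 1.0000²/(2·4.0000) = 0.1250 m
human closes 1.0000·0.5500 = 0.5500 m
margins: 0.1500+0.0600+0.0250 = 0.2350 m
sum ≈ 0.3000+0.1250+0.5500+0.2350 ≈ 1.2100 m = S ✓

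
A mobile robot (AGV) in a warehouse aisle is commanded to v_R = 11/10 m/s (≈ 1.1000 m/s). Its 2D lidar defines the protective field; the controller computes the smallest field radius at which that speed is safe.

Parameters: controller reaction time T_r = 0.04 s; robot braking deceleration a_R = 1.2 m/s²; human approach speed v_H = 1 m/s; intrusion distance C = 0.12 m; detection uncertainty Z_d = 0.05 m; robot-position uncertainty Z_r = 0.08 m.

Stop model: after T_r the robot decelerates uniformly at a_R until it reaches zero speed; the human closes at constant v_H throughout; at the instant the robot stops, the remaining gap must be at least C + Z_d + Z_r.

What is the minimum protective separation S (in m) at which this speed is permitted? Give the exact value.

T_s = v_R/a_R = (11/10)/(6/5) = 0.9167 s
robot in T_r: 1.1000·0.0400 = 0.0440 m
robot covers 1.1000·0.9167 − ½·1.2000·0.9167² = 0.5042 m while stopping
person approaches 1.0000·(0.0400+0.9167) = 0.9567 m
margins: 0.1200+0.0500+0.0800 = 0.2500 m
S_min ≈ 0.0440+0.5042+0.9567+0.2500  ⇒  S_min = 10529/6000 m

S_min = 10529/6000 m = 1.7548 m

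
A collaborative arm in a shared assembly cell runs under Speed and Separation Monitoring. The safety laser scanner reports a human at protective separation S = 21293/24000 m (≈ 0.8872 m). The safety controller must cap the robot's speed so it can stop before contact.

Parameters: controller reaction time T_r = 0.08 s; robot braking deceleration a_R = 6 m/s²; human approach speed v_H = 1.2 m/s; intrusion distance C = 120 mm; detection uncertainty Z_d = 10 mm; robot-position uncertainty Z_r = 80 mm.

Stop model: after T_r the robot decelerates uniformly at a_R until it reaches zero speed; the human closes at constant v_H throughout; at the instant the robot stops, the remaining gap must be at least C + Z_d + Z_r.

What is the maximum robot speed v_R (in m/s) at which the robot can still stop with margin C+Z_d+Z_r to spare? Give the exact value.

at the boundary: (1/12)·v² + (7/25)·v + (-13949/24000) = 0
  disc = (7/25)² − 4·(1/12)·(-13949/24000) = 97969/360000 ; √disc = 313/600
  v_R = (−(7/25) + 313/600) / (2·(1/12)) = 29/20 m/s
check:
braking lasts T_s = (29/20)/6 = 0.2417 s
reaction-phase robot travel = 1.4500·0.0800 = 0.1160 m
robot under decel: 1.4500²/(2·6.0000) = 0.1752 m
human closes 1.2000·0.3217 = 0.3860 m
margins: 0.1200+0.0100+0.0800 = 0.2100 m
sum ≈ 0.1160+0.1752+0.3860+0.2100 ≈ 0.8872 m = S ✓

v_R_max = 29/20 m/s = 1.4500 m/s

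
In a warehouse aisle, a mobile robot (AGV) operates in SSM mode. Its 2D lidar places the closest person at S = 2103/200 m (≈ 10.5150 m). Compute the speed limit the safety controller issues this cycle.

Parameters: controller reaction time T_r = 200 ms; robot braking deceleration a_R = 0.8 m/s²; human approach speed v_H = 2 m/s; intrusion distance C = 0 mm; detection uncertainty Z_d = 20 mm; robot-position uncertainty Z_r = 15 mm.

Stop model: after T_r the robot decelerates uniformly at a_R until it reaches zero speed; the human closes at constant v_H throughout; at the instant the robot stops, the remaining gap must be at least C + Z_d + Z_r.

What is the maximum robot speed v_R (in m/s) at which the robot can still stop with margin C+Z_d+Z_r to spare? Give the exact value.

quadratic (5/8)·v² + (27/10)·v + (-252/25) = 0
  disc = (27/10)² − 4·(5/8)·(-252/25) = 3249/100 ; √disc = 57/10
  v_R = (−(27/10) + 57/10) / (2·(5/8)) = 12/5 m/s
check:
T_s = v_R/a_R = (12/5)/(4/5) = 3.0000 s
reaction-phase robot travel = 2.4000·0.2000 = 0.4800 m
robot under decel: 2.4000²/(2·0.8000) = 3.6000 m
person approaches 2.0000·(0.2000+3.0000) = 6.4000 m
residual clearance needed = 0.0000+0.0200+0.0150 = 0.0350 m
sum ≈ 0.4800+3.6000+6.4000+0.0350 ≈ 10.5150 m = S ✓

v_R_max = 12/5 m/s = 2.4000 m/s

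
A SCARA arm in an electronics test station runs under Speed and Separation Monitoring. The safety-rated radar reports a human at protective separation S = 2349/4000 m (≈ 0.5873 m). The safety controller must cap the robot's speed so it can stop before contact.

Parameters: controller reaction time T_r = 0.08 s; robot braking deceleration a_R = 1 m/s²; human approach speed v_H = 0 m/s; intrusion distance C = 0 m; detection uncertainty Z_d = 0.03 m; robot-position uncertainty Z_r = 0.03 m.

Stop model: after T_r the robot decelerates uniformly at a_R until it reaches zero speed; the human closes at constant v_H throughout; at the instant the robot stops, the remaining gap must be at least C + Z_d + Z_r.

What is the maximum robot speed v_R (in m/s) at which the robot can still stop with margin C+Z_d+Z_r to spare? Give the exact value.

at the boundary: (1/2)·v² + (2/25)·v + (-2109/4000) = 0
  disc = (2/25)² − 4·(1/2)·(-2109/4000) = 10609/10000 ; √disc = 103/100
  v_R = (−(2/25) + 103/100) / (2·(1/2)) = 19/20 m/s
check:
braking lasts T_s = (19/20)/1 = 0.9500 s
robot covers v_R·T_r = 0.9500·0.0800 = 0.0760 m before braking
robot covers 0.9500·0.9500 − ½·1.0000·0.9500² = 0.4512 m while stopping
human closes 0.0000·1.0300 = 0.0000 m
residual clearance needed = 0.0000+0.0300+0.0300 = 0.0600 m
sum ≈ 0.0760+0.4512+0.0000+0.0600 ≈ 0.5873 m = S ✓

v_R_max = 19/20 m/s = 0.9500 m/s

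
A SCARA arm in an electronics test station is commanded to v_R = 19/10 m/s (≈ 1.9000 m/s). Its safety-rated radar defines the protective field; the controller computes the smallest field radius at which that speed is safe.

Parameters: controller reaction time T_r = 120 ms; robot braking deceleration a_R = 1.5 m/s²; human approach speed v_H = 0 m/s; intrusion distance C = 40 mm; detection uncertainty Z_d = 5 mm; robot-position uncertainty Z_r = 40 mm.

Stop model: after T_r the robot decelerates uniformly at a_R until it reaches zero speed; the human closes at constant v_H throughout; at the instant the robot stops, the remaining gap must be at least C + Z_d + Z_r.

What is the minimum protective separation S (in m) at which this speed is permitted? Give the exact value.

stop time T_s = (19/10)/(3/2) = 1.2667 s
reaction-phase robot travel = 1.9000·0.1200 = 0.2280 m
robot under decel: 1.9000²/(2·1.5000) = 1.2033 m
person approaches 0.0000·(0.1200+1.2667) = 0.0000 m
C+Z_d+Z_r = 0.0400+0.0050+0.0400 = 0.0850 m
S_min ≈ 0.2280+1.2033+0.0000+0.0850  ⇒  S_min = 4549/3000 m

S_min = 4549/3000 m = 1.5163 m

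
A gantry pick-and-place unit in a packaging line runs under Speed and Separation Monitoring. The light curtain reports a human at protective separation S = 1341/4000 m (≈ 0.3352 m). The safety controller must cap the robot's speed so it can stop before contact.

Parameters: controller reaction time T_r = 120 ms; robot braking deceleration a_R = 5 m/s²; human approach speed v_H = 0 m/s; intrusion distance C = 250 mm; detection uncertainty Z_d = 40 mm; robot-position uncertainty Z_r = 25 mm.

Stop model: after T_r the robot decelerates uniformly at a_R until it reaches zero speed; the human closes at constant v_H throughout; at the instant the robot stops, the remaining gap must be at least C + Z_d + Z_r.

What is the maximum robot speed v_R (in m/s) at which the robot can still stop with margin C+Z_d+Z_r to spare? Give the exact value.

collect terms ⇒ (1/10)·v_R² + (3/25)·v_R + (-81/4000) = 0
  disc = (3/25)² − 4·(1/10)·(-81/4000) = 9/400 ; √disc = 3/20
  v_R = (−(3/25) + 3/20) / (2·(1/10)) = 3/20 m/s
check:
braking lasts T_s = (3/20)/5 = 0.0300 s
robot covers v_R·T_r = 0.1500·0.1200 = 0.0180 m before braking
braking distance = 0.1500²/(2·5.0000) = 0.0022 m
person approaches 0.0000·(0.1200+0.0300) = 0.0000 m
margins: 0.2500+0.0400+0.0250 = 0.3150 m
sum ≈ 0.0180+0.0022+0.0000+0.3150 ≈ 0.3352 m = S ✓

v_R_max = 3/20 m/s = 0.1500 m/s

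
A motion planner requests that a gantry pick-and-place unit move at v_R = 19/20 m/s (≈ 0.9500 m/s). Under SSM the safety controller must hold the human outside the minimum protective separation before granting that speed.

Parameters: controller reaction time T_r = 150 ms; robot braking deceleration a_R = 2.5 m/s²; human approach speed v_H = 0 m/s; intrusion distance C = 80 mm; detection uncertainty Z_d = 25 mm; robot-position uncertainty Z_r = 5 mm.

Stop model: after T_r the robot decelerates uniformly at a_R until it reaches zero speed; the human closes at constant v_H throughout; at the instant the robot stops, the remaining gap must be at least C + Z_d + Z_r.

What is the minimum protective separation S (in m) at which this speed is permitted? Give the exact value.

S_min = 433/1000 m = 0.4330 m

braking lasts T_s = (19/20)/(5/2) = 0.3800 s
reaction-phase robot travel = 0.9500·0.1500 = 0.1425 m
robot under decel: 0.9500²/(2·2.5000) = 0.1805 m
person approaches 0.0000·(0.1500+0.3800) = 0.0000 m
margins: 0.0800+0.0250+0.0050 = 0.1100 m
S_min ≈ 0.1425+0.1805+0.0000+0.1100  ⇒  S_min = 433/1000 m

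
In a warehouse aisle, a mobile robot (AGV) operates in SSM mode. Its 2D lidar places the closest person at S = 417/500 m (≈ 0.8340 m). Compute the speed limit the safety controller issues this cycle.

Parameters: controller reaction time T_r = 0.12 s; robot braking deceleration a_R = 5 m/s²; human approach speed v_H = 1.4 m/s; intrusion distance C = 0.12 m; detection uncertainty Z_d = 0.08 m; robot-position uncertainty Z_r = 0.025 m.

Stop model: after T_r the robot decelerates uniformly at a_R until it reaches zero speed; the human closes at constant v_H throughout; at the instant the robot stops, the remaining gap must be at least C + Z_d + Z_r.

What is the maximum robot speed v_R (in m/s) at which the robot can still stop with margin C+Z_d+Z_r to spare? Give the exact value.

collect terms ⇒ (1/10)·v_R² + (2/5)·v_R + (-441/1000) = 0
  disc = (2/5)² − 4·(1/10)·(-441/1000) = 841/2500 ; √disc = 29/50
  v_R = (−(2/5) + 29/50) / (2·(1/10)) = 9/10 m/s
check:
T_s = v_R/a_R = (9/10)/5 = 0.1800 s
robot covers v_R·T_r = 0.9000·0.1200 = 0.1080 m before braking
braking distance = 0.9000²/(2·5.0000) = 0.0810 m
human closes 1.4000·0.3000 = 0.4200 m
residual clearance needed = 0.1200+0.0800+0.0250 = 0.2250 m
sum ≈ 0.1080+0.0810+0.4200+0.2250 ≈ 0.8340 m = S ✓

v_R_max = 9/10 m/s = 0.9000 m/s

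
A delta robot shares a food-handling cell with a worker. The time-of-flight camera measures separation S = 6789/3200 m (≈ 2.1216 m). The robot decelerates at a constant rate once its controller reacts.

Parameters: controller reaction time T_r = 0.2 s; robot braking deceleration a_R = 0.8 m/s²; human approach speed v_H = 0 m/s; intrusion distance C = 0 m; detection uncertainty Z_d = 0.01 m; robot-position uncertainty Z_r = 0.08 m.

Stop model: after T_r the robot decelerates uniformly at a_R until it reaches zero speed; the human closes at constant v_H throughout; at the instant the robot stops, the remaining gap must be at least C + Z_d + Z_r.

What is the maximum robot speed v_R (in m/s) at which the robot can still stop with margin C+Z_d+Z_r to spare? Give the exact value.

quadratic (5/8)·v² + (1/5)·v + (-6501/3200) = 0
  disc = (1/5)² − 4·(5/8)·(-6501/3200) = 32761/6400 ; √disc = 181/80
  v_R = (−(1/5) + 181/80) / (2·(5/8)) = 33/20 m/s
check:
braking lasts T_s = (33/20)/(4/5) = 2.0625 s
robot covers v_R·T_r = 1.6500·0.2000 = 0.3300 m before braking
braking distance = 1.6500²/(2·0.8000) = 1.7016 m
human closes 0.0000·2.2625 = 0.0000 m
C+Z_d+Z_r = 0.0000+0.0100+0.0800 = 0.0900 m
sum ≈ 0.3300+1.7016+0.0000+0.0900 ≈ 2.1216 m = S ✓

v_R_max = 33/20 m/s = 1.6500 m/s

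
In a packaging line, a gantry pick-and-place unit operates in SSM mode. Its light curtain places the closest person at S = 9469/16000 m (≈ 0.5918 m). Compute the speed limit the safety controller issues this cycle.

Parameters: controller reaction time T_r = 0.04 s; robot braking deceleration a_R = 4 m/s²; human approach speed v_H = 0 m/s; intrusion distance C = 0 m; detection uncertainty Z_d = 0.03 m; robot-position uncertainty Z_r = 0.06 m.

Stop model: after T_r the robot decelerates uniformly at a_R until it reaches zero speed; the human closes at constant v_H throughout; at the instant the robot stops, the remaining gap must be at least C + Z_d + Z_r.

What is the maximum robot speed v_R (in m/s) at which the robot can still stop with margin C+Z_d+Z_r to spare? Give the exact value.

v_R_max = 37/20 m/s = 1.8500 m/s

quadratic (1/8)·v² + (1/25)·v + (-8029/16000) = 0
  disc = (1/25)² − 4·(1/8)·(-8029/16000) = 40401/160000 ; √disc = 201/400
  v_R = (−(1/25) + 201/400) / (2·(1/8)) = 37/20 m/s
check:
stop time T_s = (37/20)/4 = 0.4625 s
robot in T_r: 1.8500·0.0400 = 0.0740 m
robot under decel: 1.8500²/(2·4.0000) = 0.4278 m
person approaches 0.0000·(0.0400+0.4625) = 0.0000 m
C+Z_d+Z_r = 0.0000+0.0300+0.0600 = 0.0900 m
sum ≈ 0.0740+0.4278+0.0000+0.0900 ≈ 0.5918 m = S ✓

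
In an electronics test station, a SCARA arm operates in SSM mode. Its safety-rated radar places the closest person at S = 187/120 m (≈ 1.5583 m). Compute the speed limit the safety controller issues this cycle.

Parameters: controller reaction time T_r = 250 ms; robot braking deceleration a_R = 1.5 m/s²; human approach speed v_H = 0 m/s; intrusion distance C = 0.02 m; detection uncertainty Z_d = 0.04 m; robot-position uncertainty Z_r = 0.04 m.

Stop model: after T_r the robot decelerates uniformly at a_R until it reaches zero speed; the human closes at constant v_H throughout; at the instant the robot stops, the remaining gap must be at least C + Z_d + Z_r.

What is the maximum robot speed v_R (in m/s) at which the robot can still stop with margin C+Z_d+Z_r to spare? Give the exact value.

collect terms ⇒ (1/3)·v_R² + (1/4)·v_R + (-35/24) = 0
  disc = (1/4)² − 4·(1/3)·(-35/24) = 289/144 ; √disc = 17/12
  v_R = (−(1/4) + 17/12) / (2·(1/3)) = 7/4 m/s
check:
braking lasts T_s = (7/4)/(3/2) = 1.1667 s
reaction-phase robot travel = 1.7500·0.2500 = 0.4375 m
robot covers 1.7500·1.1667 − ½·1.5000·1.1667² = 1.0208 m while stopping
human over T_r+T_s: 0.0000·(0.2500+1.1667) = 0.0000 m
margins: 0.0200+0.0400+0.0400 = 0.1000 m
sum ≈ 0.4375+1.0208+0.0000+0.1000 ≈ 1.5583 m = S ✓

v_R_max = 7/4 m/s = 1.7500 m/s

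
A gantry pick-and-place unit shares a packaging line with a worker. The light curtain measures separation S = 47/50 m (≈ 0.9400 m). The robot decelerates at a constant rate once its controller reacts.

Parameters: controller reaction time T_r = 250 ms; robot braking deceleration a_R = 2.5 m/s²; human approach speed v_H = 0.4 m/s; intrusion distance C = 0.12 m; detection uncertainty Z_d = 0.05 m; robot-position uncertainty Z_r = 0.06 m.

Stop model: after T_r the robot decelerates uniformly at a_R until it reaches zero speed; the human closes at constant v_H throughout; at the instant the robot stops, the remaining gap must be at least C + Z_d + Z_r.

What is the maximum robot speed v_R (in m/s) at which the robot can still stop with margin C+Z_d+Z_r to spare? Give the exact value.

collect terms ⇒ (1/5)·v_R² + (41/100)·v_R + (-61/100) = 0
  disc = (41/100)² − 4·(1/5)·(-61/100) = 6561/10000 ; √disc = 81/100
  v_R = (−(41/100) + 81/100) / (2·(1/5)) = 1 m/s
check:
T_s = v_R/a_R = 1/(5/2) = 0.4000 s
reaction-phase robot travel = 1.0000·0.2500 = 0.2500 m
braking distance = 1.0000²/(2·2.5000) = 0.2000 m
human over T_r+T_s: 0.4000·(0.2500+0.4000) = 0.2600 m
C+Z_d+Z_r = 0.1200+0.0500+0.0600 = 0.2300 m
sum ≈ 0.2500+0.2000+0.2600+0.2300 ≈ 0.9400 m = S ✓

v_R_max = 1 m/s = 1.0000 m/s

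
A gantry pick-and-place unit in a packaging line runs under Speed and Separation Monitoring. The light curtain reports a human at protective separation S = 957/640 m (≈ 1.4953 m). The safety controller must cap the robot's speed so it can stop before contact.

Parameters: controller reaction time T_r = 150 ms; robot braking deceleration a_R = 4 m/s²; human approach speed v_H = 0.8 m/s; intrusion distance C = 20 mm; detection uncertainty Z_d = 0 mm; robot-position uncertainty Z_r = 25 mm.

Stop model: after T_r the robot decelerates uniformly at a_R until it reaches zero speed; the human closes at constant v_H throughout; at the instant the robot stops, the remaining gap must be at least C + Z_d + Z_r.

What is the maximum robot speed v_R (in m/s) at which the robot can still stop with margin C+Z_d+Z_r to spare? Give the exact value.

v_R_max = 43/20 m/s = 2.1500 m/s

quadratic (1/8)·v² + (7/20)·v + (-4257/3200) = 0
  disc = (7/20)² − 4·(1/8)·(-4257/3200) = 5041/6400 ; √disc = 71/80
  v_R = (−(7/20) + 71/80) / (2·(1/8)) = 43/20 m/s
check:
stop time T_s = (43/20)/4 = 0.5375 s
reaction-phase robot travel = 2.1500·0.1500 = 0.3225 m
braking distance = 2.1500²/(2·4.0000) = 0.5778 m
person approaches 0.8000·(0.1500+0.5375) = 0.5500 m
margins: 0.0200+0.0000+0.0250 = 0.0450 m
sum ≈ 0.3225+0.5778+0.5500+0.0450 ≈ 1.4953 m = S ✓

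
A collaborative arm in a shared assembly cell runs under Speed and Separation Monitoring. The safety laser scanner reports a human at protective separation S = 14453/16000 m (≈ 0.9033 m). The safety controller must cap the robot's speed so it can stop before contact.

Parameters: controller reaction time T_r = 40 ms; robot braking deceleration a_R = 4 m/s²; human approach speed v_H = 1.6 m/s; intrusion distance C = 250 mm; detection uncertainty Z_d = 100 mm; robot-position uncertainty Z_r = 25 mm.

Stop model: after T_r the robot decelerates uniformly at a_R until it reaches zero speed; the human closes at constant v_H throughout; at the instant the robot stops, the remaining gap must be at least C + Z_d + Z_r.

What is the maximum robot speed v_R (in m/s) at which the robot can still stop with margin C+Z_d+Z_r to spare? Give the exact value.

v_R_max = 17/20 m/s = 0.8500 m/s

at the boundary: (1/8)·v² + (11/25)·v + (-7429/16000) = 0
  disc = (11/25)² − 4·(1/8)·(-7429/16000) = 68121/160000 ; √disc = 261/400
  v_R = (−(11/25) + 261/400) / (2·(1/8)) = 17/20 m/s
check:
T_s = v_R/a_R = (17/20)/4 = 0.2125 s
robot in T_r: 0.8500·0.0400 = 0.0340 m
robot under decel: 0.8500²/(2·4.0000) = 0.0903 m
human over T_r+T_s: 1.6000·(0.0400+0.2125) = 0.4040 m
C+Z_d+Z_r = 0.2500+0.1000+0.0250 = 0.3750 m
sum ≈ 0.0340+0.0903+0.4040+0.3750 ≈ 0.9033 m = S ✓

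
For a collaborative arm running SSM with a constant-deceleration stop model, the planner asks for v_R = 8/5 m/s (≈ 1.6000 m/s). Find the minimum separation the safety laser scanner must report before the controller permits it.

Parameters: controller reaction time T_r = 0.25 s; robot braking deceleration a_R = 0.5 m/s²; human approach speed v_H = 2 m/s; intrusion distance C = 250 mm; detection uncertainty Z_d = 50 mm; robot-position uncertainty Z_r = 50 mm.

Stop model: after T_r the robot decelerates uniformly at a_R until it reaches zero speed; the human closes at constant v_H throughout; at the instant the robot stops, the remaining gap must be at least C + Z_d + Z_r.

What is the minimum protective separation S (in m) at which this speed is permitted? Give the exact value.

stop time T_s = (8/5)/(1/2) = 3.2000 s
robot in T_r: 1.6000·0.2500 = 0.4000 m
robot covers 1.6000·3.2000 − ½·0.5000·3.2000² = 2.5600 m while stopping
person approaches 2.0000·(0.2500+3.2000) = 6.9000 m
margins: 0.2500+0.0500+0.0500 = 0.3500 m
S_min ≈ 0.4000+2.5600+6.9000+0.3500  ⇒  S_min = 1021/100 m

S_min = 1021/100 m = 10.2100 m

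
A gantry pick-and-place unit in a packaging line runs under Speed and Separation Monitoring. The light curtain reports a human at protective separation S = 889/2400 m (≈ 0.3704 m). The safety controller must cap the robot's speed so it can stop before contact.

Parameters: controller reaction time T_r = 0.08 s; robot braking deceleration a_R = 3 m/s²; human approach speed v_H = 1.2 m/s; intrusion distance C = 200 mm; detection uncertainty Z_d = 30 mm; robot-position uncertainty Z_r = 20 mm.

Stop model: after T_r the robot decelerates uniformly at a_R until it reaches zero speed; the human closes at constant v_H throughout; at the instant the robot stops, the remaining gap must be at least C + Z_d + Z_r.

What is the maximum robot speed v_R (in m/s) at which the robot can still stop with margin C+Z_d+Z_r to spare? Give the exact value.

collect terms ⇒ (1/6)·v_R² + (12/25)·v_R + (-293/12000) = 0
  disc = (12/25)² − 4·(1/6)·(-293/12000) = 22201/90000 ; √disc = 149/300
  v_R = (−(12/25) + 149/300) / (2·(1/6)) = 1/20 m/s
check:
T_s = v_R/a_R = (1/20)/3 = 0.0167 s
robot in T_r: 0.0500·0.0800 = 0.0040 m
robot covers 0.0500·0.0167 − ½·3.0000·0.0167² = 0.0004 m while stopping
human over T_r+T_s: 1.2000·(0.0800+0.0167) = 0.1160 m
residual clearance needed = 0.2000+0.0300+0.0200 = 0.2500 m
sum ≈ 0.0040+0.0004+0.1160+0.2500 ≈ 0.3704 m = S ✓

v_R_max = 1/20 m/s = 0.0500 m/s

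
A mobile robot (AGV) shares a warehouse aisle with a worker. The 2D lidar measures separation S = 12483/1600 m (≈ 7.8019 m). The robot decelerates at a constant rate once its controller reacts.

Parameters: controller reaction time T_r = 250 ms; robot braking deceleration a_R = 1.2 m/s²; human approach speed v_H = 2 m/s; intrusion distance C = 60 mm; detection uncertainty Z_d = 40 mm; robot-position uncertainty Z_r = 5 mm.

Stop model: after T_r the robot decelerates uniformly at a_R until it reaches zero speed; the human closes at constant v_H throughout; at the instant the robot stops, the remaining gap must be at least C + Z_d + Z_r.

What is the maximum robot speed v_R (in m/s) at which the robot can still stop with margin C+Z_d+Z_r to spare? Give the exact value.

collect terms ⇒ (5/12)·v_R² + (23/12)·v_R + (-2303/320) = 0
  disc = (23/12)² − 4·(5/12)·(-2303/320) = 9025/576 ; √disc = 95/24
  v_R = (−(23/12) + 95/24) / (2·(5/12)) = 49/20 m/s
check:
stop time T_s = (49/20)/(6/5) = 2.0417 s
robot covers v_R·T_r = 2.4500·0.2500 = 0.6125 m before braking
robot covers 2.4500·2.0417 − ½·1.2000·2.0417² = 2.5010 m while stopping
person approaches 2.0000·(0.2500+2.0417) = 4.5833 m
residual clearance needed = 0.0600+0.0400+0.0050 = 0.1050 m
sum ≈ 0.6125+2.5010+4.5833+0.1050 ≈ 7.8019 m = S ✓

v_R_max = 49/20 m/s = 2.4500 m/s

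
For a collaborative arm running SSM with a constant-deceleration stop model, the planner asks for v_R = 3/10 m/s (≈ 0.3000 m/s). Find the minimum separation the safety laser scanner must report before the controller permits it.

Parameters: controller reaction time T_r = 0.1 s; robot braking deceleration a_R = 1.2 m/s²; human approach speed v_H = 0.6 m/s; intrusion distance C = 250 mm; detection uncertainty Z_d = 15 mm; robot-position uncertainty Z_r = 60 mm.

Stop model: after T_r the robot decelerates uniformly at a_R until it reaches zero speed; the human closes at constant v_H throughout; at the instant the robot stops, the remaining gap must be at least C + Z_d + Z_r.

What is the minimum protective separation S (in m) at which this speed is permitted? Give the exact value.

S_min = 241/400 m = 0.6025 m

braking lasts T_s = (3/10)/(6/5) = 0.2500 s
robot in T_r: 0.3000·0.1000 = 0.0300 m
braking distance = 0.3000²/(2·1.2000) = 0.0375 m
person approaches 0.6000·(0.1000+0.2500) = 0.2100 m
C+Z_d+Z_r = 0.2500+0.0150+0.0600 = 0.3250 m
S_min ≈ 0.0300+0.0375+0.2100+0.3250  ⇒  S_min = 241/400 m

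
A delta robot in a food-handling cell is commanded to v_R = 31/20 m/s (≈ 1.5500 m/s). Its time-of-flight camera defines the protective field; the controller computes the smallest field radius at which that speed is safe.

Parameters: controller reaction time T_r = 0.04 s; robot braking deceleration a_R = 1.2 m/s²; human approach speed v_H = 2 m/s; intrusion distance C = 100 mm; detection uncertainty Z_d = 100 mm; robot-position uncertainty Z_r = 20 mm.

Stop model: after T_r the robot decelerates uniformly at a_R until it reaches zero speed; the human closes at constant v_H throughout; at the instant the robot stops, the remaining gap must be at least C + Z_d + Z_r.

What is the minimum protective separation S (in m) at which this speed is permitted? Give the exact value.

S_min = 31571/8000 m = 3.9464 m

braking lasts T_s = (31/20)/(6/5) = 1.2917 s
reaction-phase robot travel = 1.5500·0.0400 = 0.0620 m
robot covers 1.5500·1.2917 − ½·1.2000·1.2917² = 1.0010 m while stopping
person approaches 2.0000·(0.0400+1.2917) = 2.6633 m
margins: 0.1000+0.1000+0.0200 = 0.2200 m
S_min ≈ 0.0620+1.0010+2.6633+0.2200  ⇒  S_min = 31571/8000 m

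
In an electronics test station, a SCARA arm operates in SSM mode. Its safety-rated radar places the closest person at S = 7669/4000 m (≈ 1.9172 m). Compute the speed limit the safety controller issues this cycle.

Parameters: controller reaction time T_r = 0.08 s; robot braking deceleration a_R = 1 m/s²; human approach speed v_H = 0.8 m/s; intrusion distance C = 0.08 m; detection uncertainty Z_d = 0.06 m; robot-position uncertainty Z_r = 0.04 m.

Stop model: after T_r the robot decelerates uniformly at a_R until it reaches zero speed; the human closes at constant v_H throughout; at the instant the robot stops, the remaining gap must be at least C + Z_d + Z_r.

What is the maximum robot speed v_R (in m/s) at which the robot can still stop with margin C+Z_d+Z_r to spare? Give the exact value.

collect terms ⇒ (1/2)·v_R² + (22/25)·v_R + (-6693/4000) = 0
  disc = (22/25)² − 4·(1/2)·(-6693/4000) = 41209/10000 ; √disc = 203/100
  v_R = (−(22/25) + 203/100) / (2·(1/2)) = 23/20 m/s
check:
braking lasts T_s = (23/20)/1 = 1.1500 s
reaction-phase robot travel = 1.1500·0.0800 = 0.0920 m
braking distance = 1.1500²/(2·1.0000) = 0.6613 m
person approaches 0.8000·(0.0800+1.1500) = 0.9840 m
residual clearance needed = 0.0800+0.0600+0.0400 = 0.1800 m
sum ≈ 0.0920+0.6613+0.9840+0.1800 ≈ 1.9172 m = S ✓

v_R_max = 23/20 m/s = 1.1500 m/s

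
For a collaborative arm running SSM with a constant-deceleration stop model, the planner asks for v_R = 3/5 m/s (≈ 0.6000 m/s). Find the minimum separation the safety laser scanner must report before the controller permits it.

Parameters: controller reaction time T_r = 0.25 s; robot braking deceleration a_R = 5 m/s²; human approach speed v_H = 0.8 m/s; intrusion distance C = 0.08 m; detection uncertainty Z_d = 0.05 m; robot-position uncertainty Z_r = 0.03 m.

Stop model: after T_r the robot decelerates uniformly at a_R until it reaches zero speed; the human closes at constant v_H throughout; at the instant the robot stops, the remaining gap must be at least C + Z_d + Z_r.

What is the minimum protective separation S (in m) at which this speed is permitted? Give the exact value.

S_min = 321/500 m = 0.6420 m

braking lasts T_s = (3/5)/5 = 0.1200 s
robot covers v_R·T_r = 0.6000·0.2500 = 0.1500 m before braking
robot under decel: 0.6000²/(2·5.0000) = 0.0360 m
human over T_r+T_s: 0.8000·(0.2500+0.1200) = 0.2960 m
margins: 0.0800+0.0500+0.0300 = 0.1600 m
S_min ≈ 0.1500+0.0360+0.2960+0.1600  ⇒  S_min = 321/500 m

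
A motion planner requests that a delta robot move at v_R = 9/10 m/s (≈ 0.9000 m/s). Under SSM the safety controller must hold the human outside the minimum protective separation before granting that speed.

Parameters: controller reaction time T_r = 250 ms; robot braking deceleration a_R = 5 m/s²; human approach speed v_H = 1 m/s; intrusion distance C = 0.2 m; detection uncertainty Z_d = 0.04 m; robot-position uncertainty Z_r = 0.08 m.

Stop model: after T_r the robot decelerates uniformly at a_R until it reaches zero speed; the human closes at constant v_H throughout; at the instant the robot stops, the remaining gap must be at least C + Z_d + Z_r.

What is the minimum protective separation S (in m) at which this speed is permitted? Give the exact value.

T_s = v_R/a_R = (9/10)/5 = 0.1800 s
reaction-phase robot travel = 0.9000·0.2500 = 0.2250 m
robot under decel: 0.9000²/(2·5.0000) = 0.0810 m
human closes 1.0000·0.4300 = 0.4300 m
C+Z_d+Z_r = 0.2000+0.0400+0.0800 = 0.3200 m
S_min ≈ 0.2250+0.0810+0.4300+0.3200  ⇒  S_min = 132/125 m

S_min = 132/125 m = 1.0560 m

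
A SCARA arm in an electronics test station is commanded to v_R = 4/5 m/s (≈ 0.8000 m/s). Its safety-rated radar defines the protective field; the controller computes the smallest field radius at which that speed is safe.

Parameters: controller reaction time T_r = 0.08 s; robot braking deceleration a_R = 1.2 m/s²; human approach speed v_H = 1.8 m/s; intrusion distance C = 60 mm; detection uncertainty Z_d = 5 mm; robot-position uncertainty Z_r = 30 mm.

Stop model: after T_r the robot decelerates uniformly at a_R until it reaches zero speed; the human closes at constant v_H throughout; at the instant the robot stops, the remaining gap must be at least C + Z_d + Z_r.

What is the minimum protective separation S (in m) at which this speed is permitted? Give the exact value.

stop time T_s = (4/5)/(6/5) = 0.6667 s
robot in T_r: 0.8000·0.0800 = 0.0640 m
braking distance = 0.8000²/(2·1.2000) = 0.2667 m
person approaches 1.8000·(0.0800+0.6667) = 1.3440 m
margins: 0.0600+0.0050+0.0300 = 0.0950 m
S_min ≈ 0.0640+0.2667+1.3440+0.0950  ⇒  S_min = 5309/3000 m

S_min = 5309/3000 m = 1.7697 m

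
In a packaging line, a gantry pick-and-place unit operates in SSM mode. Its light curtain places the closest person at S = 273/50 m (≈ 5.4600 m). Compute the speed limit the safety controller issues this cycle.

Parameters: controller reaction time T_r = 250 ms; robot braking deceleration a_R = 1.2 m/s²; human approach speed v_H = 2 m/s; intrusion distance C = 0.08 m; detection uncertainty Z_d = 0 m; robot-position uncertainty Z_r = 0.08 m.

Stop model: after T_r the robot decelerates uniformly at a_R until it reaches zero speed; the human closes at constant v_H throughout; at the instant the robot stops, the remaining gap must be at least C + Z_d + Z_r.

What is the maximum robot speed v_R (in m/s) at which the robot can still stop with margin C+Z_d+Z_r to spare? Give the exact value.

at the boundary: (5/12)·v² + (23/12)·v + (-24/5) = 0
  disc = (23/12)² − 4·(5/12)·(-24/5) = 1681/144 ; √disc = 41/12
  v_R = (−(23/12) + 41/12) / (2·(5/12)) = 9/5 m/s
check:
stop time T_s = (9/5)/(6/5) = 1.5000 s
robot in T_r: 1.8000·0.2500 = 0.4500 m
braking distance = 1.8000²/(2·1.2000) = 1.3500 m
person approaches 2.0000·(0.2500+1.5000) = 3.5000 m
residual clearance needed = 0.0800+0.0000+0.0800 = 0.1600 m
sum ≈ 0.4500+1.3500+3.5000+0.1600 ≈ 5.4600 m = S ✓

v_R_max = 9/5 m/s = 1.8000 m/s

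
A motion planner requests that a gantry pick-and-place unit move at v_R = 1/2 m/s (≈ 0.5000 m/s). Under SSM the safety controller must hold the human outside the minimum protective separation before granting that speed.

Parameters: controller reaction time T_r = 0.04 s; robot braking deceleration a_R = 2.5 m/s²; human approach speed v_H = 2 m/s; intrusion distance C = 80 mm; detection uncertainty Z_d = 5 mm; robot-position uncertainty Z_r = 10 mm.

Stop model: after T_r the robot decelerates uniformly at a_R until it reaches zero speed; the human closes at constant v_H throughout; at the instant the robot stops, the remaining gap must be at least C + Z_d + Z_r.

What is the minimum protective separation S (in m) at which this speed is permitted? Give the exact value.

S_min = 129/200 m = 0.6450 m

T_s = v_R/a_R = (1/2)/(5/2) = 0.2000 s
reaction-phase robot travel = 0.5000·0.0400 = 0.0200 m
robot under decel: 0.5000²/(2·2.5000) = 0.0500 m
person approaches 2.0000·(0.0400+0.2000) = 0.4800 m
margins: 0.0800+0.0050+0.0100 = 0.0950 m
S_min ≈ 0.0200+0.0500+0.4800+0.0950  ⇒  S_min = 129/200 m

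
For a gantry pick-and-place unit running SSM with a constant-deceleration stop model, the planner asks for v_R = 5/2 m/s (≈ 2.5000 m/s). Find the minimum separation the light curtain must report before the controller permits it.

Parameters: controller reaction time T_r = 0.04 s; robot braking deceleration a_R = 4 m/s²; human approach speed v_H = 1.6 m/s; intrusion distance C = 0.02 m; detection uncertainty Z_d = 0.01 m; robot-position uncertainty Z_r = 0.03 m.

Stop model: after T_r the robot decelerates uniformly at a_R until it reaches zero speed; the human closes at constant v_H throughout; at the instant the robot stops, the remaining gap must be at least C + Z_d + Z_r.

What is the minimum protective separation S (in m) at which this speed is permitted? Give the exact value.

S_min = 8021/4000 m = 2.0053 m

braking lasts T_s = (5/2)/4 = 0.6250 s
robot in T_r: 2.5000·0.0400 = 0.1000 m
robot under decel: 2.5000²/(2·4.0000) = 0.7812 m
person approaches 1.6000·(0.0400+0.6250) = 1.0640 m
C+Z_d+Z_r = 0.0200+0.0100+0.0300 = 0.0600 m
S_min ≈ 0.1000+0.7812+1.0640+0.0600  ⇒  S_min = 8021/4000 m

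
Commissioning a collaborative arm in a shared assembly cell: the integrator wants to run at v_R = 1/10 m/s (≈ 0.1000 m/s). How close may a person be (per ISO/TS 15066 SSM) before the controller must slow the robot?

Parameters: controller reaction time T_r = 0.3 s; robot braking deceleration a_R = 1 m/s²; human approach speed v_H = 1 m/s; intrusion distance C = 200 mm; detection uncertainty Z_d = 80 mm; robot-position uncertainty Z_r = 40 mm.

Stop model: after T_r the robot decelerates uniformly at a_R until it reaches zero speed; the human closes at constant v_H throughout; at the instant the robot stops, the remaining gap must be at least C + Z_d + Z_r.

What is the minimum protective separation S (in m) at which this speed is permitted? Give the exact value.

S_min = 151/200 m = 0.7550 m

T_s = v_R/a_R = (1/10)/1 = 0.1000 s
robot covers v_R·T_r = 0.1000·0.3000 = 0.0300 m before braking
robot covers 0.1000·0.1000 − ½·1.0000·0.1000² = 0.0050 m while stopping
human closes 1.0000·0.4000 = 0.4000 m
C+Z_d+Z_r = 0.2000+0.0800+0.0400 = 0.3200 m
S_min ≈ 0.0300+0.0050+0.4000+0.3200  ⇒  S_min = 151/200 m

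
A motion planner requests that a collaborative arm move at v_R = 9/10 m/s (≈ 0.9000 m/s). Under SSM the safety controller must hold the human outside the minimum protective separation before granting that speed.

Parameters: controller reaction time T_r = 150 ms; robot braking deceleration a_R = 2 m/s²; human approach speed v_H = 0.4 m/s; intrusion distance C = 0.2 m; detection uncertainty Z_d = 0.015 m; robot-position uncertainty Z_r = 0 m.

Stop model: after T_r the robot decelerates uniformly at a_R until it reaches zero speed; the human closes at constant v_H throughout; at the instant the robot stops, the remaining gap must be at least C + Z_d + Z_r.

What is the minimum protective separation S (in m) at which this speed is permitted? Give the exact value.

S_min = 317/400 m = 0.7925 m

stop time T_s = (9/10)/2 = 0.4500 s
reaction-phase robot travel = 0.9000·0.1500 = 0.1350 m
robot under decel: 0.9000²/(2·2.0000) = 0.2025 m
human closes 0.4000·0.6000 = 0.2400 m
margins: 0.2000+0.0150+0.0000 = 0.2150 m
S_min ≈ 0.1350+0.2025+0.2400+0.2150  ⇒  S_min = 317/400 m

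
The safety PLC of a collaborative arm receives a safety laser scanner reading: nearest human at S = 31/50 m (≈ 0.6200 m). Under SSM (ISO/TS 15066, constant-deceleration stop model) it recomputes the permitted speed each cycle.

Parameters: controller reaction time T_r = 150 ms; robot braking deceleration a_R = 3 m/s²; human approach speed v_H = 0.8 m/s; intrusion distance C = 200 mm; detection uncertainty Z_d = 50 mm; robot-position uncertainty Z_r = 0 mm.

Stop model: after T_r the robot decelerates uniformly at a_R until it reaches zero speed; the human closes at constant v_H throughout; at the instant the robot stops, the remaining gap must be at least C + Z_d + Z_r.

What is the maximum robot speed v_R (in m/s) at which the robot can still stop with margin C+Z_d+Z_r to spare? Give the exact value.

v_R_max = 1/2 m/s = 0.5000 m/s

quadratic (1/6)·v² + (5/12)·v + (-1/4) = 0
  disc = (5/12)² − 4·(1/6)·(-1/4) = 49/144 ; √disc = 7/12
  v_R = (−(5/12) + 7/12) / (2·(1/6)) = 1/2 m/s
check:
stop time T_s = (1/2)/3 = 0.1667 s
reaction-phase robot travel = 0.5000·0.1500 = 0.0750 m
robot under decel: 0.5000²/(2·3.0000) = 0.0417 m
human closes 0.8000·0.3167 = 0.2533 m
residual clearance needed = 0.2000+0.0500+0.0000 = 0.2500 m
sum ≈ 0.0750+0.0417+0.2533+0.2500 ≈ 0.6200 m = S ✓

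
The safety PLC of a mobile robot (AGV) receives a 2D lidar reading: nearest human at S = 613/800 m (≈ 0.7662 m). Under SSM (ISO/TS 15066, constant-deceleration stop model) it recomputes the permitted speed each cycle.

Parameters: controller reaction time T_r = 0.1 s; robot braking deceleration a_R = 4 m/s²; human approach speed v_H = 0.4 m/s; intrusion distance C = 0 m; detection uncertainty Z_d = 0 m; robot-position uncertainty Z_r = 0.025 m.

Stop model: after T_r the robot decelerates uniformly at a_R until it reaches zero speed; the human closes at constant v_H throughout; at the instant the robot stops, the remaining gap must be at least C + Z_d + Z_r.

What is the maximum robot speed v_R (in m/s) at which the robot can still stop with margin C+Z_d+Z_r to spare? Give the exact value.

v_R_max = 17/10 m/s = 1.7000 m/s

at the boundary: (1/8)·v² + (1/5)·v + (-561/800) = 0
  disc = (1/5)² − 4·(1/8)·(-561/800) = 25/64 ; √disc = 5/8
  v_R = (−(1/5) + 5/8) / (2·(1/8)) = 17/10 m/s
check:
T_s = v_R/a_R = (17/10)/4 = 0.4250 s
robot in T_r: 1.7000·0.1000 = 0.1700 m
robot covers 1.7000·0.4250 − ½·4.0000·0.4250² = 0.3613 m while stopping
human over T_r+T_s: 0.4000·(0.1000+0.4250) = 0.2100 m
residual clearance needed = 0.0000+0.0000+0.0250 = 0.0250 m
sum ≈ 0.1700+0.3613+0.2100+0.0250 ≈ 0.7662 m = S ✓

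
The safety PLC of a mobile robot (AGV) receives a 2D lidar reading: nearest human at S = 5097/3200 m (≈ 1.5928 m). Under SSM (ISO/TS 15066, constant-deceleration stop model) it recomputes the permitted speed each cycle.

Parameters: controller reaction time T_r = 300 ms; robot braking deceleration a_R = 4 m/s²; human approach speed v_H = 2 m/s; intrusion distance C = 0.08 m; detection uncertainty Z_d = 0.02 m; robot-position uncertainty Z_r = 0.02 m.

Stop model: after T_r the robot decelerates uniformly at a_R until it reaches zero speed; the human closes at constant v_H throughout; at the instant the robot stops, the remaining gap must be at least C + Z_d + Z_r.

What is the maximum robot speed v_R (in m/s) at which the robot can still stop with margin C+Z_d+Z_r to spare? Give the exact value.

v_R_max = 19/20 m/s = 0.9500 m/s

quadratic (1/8)·v² + (4/5)·v + (-2793/3200) = 0
  disc = (4/5)² − 4·(1/8)·(-2793/3200) = 6889/6400 ; √disc = 83/80
  v_R = (−(4/5) + 83/80) / (2·(1/8)) = 19/20 m/s
check:
stop time T_s = (19/20)/4 = 0.2375 s
robot in T_r: 0.9500·0.3000 = 0.2850 m
braking distance = 0.9500²/(2·4.0000) = 0.1128 m
human closes 2.0000·0.5375 = 1.0750 m
residual clearance needed = 0.0800+0.0200+0.0200 = 0.1200 m
sum ≈ 0.2850+0.1128+1.0750+0.1200 ≈ 1.5928 m = S ✓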